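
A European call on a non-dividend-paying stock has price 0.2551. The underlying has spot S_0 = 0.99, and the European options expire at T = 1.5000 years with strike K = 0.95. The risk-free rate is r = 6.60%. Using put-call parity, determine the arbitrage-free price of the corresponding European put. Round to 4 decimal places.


Put-call parity: C - P = S_0 * exp(-qT) - K * exp(-rT).
S_0 * exp(-qT) = 0.9900 * 1.00000000 = 0.99000000
K * exp(-rT) = 0.9500 * 0.90574271 = 0.86045557
P = C - S*exp(-qT) + K*exp(-rT)
P = 0.2551 - 0.99000000 + 0.86045557 = 0.1256

Answer: Put price = 0.1256


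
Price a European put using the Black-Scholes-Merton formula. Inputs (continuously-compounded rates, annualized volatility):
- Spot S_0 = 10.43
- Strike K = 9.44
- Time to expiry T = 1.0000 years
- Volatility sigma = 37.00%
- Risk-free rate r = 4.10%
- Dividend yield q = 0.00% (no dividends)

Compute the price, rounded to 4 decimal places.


d1 = (ln(S/K) + (r - q + 0.5*sigma^2) * T) / (sigma * sqrt(T)) = 0.56535213
d2 = d1 - sigma * sqrt(T) = 0.19535213
exp(-rT) = 0.95982913; exp(-qT) = 1.00000000
P = K * exp(-rT) * N(-d2) - S_0 * exp(-qT) * N(-d1)
N(-d1) = 0.28591714; N(-d2) = 0.42255864
P = 9.4400 * 0.95982913 * 0.42255864 - 10.4300 * 1.00000000 * 0.28591714 = 0.8466

Answer: Price = 0.8466


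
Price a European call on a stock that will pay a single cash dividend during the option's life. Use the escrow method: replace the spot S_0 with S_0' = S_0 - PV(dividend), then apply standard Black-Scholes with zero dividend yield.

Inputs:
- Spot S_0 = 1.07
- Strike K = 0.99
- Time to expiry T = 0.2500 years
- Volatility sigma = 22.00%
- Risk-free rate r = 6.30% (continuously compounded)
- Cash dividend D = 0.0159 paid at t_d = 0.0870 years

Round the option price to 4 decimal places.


Answer: Price = 0.0952

Derivation:
PV(D) = D * exp(-r * t_d) = 0.0159 * 0.99453399 = 0.01581309
S_0' = S_0 - PV(D) = 1.0700 - 0.01581309 = 1.05418691
d1 = (ln(S_0'/K) + (r + sigma^2/2)*T) / (sigma*sqrt(T)) = 0.76927367
d2 = d1 - sigma*sqrt(T) = 0.65927367
exp(-rT) = 0.98437338
N(d1) = 0.77913457; N(d2) = 0.74513998
C = S_0' * N(d1) - K * exp(-rT) * N(d2) = 1.05418691 * 0.77913457 - 0.9900 * 0.98437338 * 0.74513998 = 0.0952


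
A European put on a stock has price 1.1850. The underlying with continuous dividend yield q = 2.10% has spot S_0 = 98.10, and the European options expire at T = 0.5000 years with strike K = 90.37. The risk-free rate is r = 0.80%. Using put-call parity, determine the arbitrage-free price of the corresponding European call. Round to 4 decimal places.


Put-call parity: C - P = S_0 * exp(-qT) - K * exp(-rT).
S_0 * exp(-qT) = 98.1000 * 0.98955493 = 97.07533888
K * exp(-rT) = 90.3700 * 0.99600799 = 90.00924200
C = P + S*exp(-qT) - K*exp(-rT)
C = 1.1850 + 97.07533888 - 90.00924200 = 8.2511

Answer: Call price = 8.2511


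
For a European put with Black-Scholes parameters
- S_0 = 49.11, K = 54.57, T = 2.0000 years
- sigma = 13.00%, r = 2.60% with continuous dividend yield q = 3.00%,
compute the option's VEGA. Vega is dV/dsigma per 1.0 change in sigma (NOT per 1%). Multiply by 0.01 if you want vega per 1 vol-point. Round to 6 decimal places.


d1 = -0.5250082977; d2 = -0.7088560608
phi(d1) = 0.3475817501; exp(-qT) = 0.9417645336; exp(-rT) = 0.9493288668
Vega = S * exp(-qT) * phi(d1) * sqrt(T) = 49.1100 * 0.9417645336 * 0.3475817501 * 1.4142135624 = 22.734438

Answer: Vega = 22.734438


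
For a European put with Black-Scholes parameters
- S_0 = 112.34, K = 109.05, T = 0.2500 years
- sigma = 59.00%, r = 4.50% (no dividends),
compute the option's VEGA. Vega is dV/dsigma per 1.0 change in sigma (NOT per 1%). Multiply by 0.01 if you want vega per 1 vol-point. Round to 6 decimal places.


d1 = 0.2863932015; d2 = -0.0086067985
phi(d1) = 0.3829123887; exp(-qT) = 1.0000000000; exp(-rT) = 0.9888130446
Vega = S * exp(-qT) * phi(d1) * sqrt(T) = 112.3400 * 1.0000000000 * 0.3829123887 * 0.5000000000 = 21.508189

Answer: Vega = 21.508189


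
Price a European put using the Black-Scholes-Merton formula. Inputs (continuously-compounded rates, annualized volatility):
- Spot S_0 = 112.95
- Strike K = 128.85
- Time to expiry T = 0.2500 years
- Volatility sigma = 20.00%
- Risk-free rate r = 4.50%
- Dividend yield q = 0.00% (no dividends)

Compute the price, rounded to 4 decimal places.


d1 = (ln(S/K) + (r - q + 0.5*sigma^2) * T) / (sigma * sqrt(T)) = -1.15453694
d2 = d1 - sigma * sqrt(T) = -1.25453694
exp(-rT) = 0.98881304; exp(-qT) = 1.00000000
P = K * exp(-rT) * N(-d2) - S_0 * exp(-qT) * N(-d1)
N(-d1) = 0.87585995; N(-d2) = 0.89517655
P = 128.8500 * 0.98881304 * 0.89517655 - 112.9500 * 1.00000000 * 0.87585995 = 15.1248

Answer: Price = 15.1248


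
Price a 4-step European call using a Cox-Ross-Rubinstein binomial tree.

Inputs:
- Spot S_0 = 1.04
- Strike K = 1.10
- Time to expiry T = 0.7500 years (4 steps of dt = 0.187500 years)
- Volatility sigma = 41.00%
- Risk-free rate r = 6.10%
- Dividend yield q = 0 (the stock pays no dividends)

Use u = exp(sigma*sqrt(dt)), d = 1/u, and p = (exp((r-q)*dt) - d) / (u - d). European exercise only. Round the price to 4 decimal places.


dt = T/N = 0.187500
u = exp(sigma*sqrt(dt)) = 1.194270; d = 1/u = 0.837332
p = (exp((r-q)*dt) - d) / (u - d) = 0.487960
Discount per step: exp(-r*dt) = 0.988628
Stock lattice S(k, i) with i counting down-moves:
  k=0: S(0,0) = 1.0400
  k=1: S(1,0) = 1.2420; S(1,1) = 0.8708
  k=2: S(2,0) = 1.4833; S(2,1) = 1.0400; S(2,2) = 0.7292
  k=3: S(3,0) = 1.7715; S(3,1) = 1.2420; S(3,2) = 0.8708; S(3,3) = 0.6106
  k=4: S(4,0) = 2.1156; S(4,1) = 1.4833; S(4,2) = 1.0400; S(4,3) = 0.7292; S(4,4) = 0.5112
Terminal payoffs V(N, i) = max(S_T - K, 0):
  V(4,0) = 1.015649; V(4,1) = 0.383332; V(4,2) = 0.000000; V(4,3) = 0.000000; V(4,4) = 0.000000
Backward induction: V(k, i) = exp(-r*dt) * [p * V(k+1, i) + (1-p) * V(k+1, i+1)].
  V(3,0) = exp(-r*dt) * [p*1.015649 + (1-p)*0.383332] = 0.684009
  V(3,1) = exp(-r*dt) * [p*0.383332 + (1-p)*0.000000] = 0.184924
  V(3,2) = exp(-r*dt) * [p*0.000000 + (1-p)*0.000000] = 0.000000
  V(3,3) = exp(-r*dt) * [p*0.000000 + (1-p)*0.000000] = 0.000000
  V(2,0) = exp(-r*dt) * [p*0.684009 + (1-p)*0.184924] = 0.423585
  V(2,1) = exp(-r*dt) * [p*0.184924 + (1-p)*0.000000] = 0.089209
  V(2,2) = exp(-r*dt) * [p*0.000000 + (1-p)*0.000000] = 0.000000
  V(1,0) = exp(-r*dt) * [p*0.423585 + (1-p)*0.089209] = 0.249501
  V(1,1) = exp(-r*dt) * [p*0.089209 + (1-p)*0.000000] = 0.043035
  V(0,0) = exp(-r*dt) * [p*0.249501 + (1-p)*0.043035] = 0.142147

Answer: Price = V(0,0) = 0.1421


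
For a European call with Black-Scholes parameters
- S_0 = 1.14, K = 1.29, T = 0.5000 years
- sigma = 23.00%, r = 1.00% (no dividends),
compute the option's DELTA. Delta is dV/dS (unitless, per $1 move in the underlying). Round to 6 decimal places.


Answer: Delta = 0.258489

Derivation:
d1 = -0.6480108298; d2 = -0.8106453895
phi(d1) = 0.3233895805; exp(-qT) = 1.0000000000; exp(-rT) = 0.9950124792
N(d1) = 0.2584889729
Delta = exp(-qT) * N(d1) = 1.0000000000 * 0.2584889729 = 0.258489


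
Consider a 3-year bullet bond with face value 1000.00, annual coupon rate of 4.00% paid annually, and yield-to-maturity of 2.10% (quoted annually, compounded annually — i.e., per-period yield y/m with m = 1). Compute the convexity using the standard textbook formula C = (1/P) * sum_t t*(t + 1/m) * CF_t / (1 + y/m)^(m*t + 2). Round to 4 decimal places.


Coupon per period c = face * coupon_rate / m = 40.000000
Periods per year m = 1; per-period yield y/m = 0.021000
Number of cashflows N = 3
Cashflows (t years, CF_t, discount factor 1/(1+y/m)^(m*t), PV):
  t = 1.0000: CF_t = 40.000000, DF = 0.979432, PV = 39.177277
  t = 2.0000: CF_t = 40.000000, DF = 0.959287, PV = 38.371476
  t = 3.0000: CF_t = 1040.000000, DF = 0.939556, PV = 977.138473
Price P = sum_t PV_t = 1054.687226
Convexity numerator sum_t t*(t + 1/m) * CF_t / (1+y/m)^(m*t + 2):
  t = 1.0000: term = 75.164498
  t = 2.0000: term = 220.855528
  t = 3.0000: term = 11248.273689
Convexity = (1/P) * sum = 11544.293715 / 1054.687226 = 10.945704

Answer: Convexity = 10.9457


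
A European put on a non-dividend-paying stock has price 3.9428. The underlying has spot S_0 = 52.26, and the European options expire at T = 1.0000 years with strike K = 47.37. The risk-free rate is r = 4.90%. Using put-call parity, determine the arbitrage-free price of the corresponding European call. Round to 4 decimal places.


Put-call parity: C - P = S_0 * exp(-qT) - K * exp(-rT).
S_0 * exp(-qT) = 52.2600 * 1.00000000 = 52.26000000
K * exp(-rT) = 47.3700 * 0.95218113 = 45.10482011
C = P + S*exp(-qT) - K*exp(-rT)
C = 3.9428 + 52.26000000 - 45.10482011 = 11.0980

Answer: Call price = 11.0980


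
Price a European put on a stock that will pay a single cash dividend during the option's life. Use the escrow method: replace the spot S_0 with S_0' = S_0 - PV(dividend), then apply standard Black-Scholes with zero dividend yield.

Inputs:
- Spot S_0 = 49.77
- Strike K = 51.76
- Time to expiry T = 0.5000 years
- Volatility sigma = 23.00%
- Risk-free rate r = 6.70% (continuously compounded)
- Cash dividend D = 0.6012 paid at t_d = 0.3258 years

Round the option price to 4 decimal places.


PV(D) = D * exp(-r * t_d) = 0.6012 * 0.97840792 = 0.58821884
S_0' = S_0 - PV(D) = 49.7700 - 0.58821884 = 49.18178116
d1 = (ln(S_0'/K) + (r + sigma^2/2)*T) / (sigma*sqrt(T)) = -0.02686635
d2 = d1 - sigma*sqrt(T) = -0.18950091
exp(-rT) = 0.96705491
N(-d1) = 0.51071683; N(-d2) = 0.57514988
P = K * exp(-rT) * N(-d2) - S_0' * N(-d1) = 51.7600 * 0.96705491 * 0.57514988 - 49.18178116 * 0.51071683 = 3.6710

Answer: Price = 3.6710


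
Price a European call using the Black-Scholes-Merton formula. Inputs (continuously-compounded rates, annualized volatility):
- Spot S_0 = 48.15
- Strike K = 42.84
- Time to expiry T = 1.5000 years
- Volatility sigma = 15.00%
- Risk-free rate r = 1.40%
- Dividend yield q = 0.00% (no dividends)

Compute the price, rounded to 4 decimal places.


Answer: Price = 7.2800

Derivation:
d1 = (ln(S/K) + (r - q + 0.5*sigma^2) * T) / (sigma * sqrt(T)) = 0.84221020
d2 = d1 - sigma * sqrt(T) = 0.65849846
exp(-rT) = 0.97921896; exp(-qT) = 1.00000000
C = S_0 * exp(-qT) * N(d1) - K * exp(-rT) * N(d2)
N(d1) = 0.80016485; N(d2) = 0.74489106
C = 48.1500 * 1.00000000 * 0.80016485 - 42.8400 * 0.97921896 * 0.74489106 = 7.2800


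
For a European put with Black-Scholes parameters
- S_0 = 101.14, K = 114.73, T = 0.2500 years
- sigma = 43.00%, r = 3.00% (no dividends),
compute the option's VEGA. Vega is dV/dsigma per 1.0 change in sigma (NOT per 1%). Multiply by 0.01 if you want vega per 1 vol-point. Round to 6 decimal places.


Answer: Vega = 18.280686

Derivation:
d1 = -0.4440155635; d2 = -0.6590155635
phi(d1) = 0.3614926956; exp(-qT) = 1.0000000000; exp(-rT) = 0.9925280548
Vega = S * exp(-qT) * phi(d1) * sqrt(T) = 101.1400 * 1.0000000000 * 0.3614926956 * 0.5000000000 = 18.280686


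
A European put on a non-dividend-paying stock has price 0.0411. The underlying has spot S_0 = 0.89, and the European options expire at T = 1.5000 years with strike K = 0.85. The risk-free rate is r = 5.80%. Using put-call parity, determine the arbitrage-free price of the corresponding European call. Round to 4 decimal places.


Put-call parity: C - P = S_0 * exp(-qT) - K * exp(-rT).
S_0 * exp(-qT) = 0.8900 * 1.00000000 = 0.89000000
K * exp(-rT) = 0.8500 * 0.91667710 = 0.77917553
C = P + S*exp(-qT) - K*exp(-rT)
C = 0.0411 + 0.89000000 - 0.77917553 = 0.1519

Answer: Call price = 0.1519


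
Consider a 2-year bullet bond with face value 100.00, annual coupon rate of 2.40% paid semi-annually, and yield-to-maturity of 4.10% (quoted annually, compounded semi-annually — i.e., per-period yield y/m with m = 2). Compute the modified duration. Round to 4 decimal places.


Answer: Modified duration = 1.9246

Derivation:
Coupon per period c = face * coupon_rate / m = 1.200000
Periods per year m = 2; per-period yield y/m = 0.020500
Number of cashflows N = 4
Cashflows (t years, CF_t, discount factor 1/(1+y/m)^(m*t), PV):
  t = 0.5000: CF_t = 1.200000, DF = 0.979912, PV = 1.175894
  t = 1.0000: CF_t = 1.200000, DF = 0.960227, PV = 1.152273
  t = 1.5000: CF_t = 1.200000, DF = 0.940938, PV = 1.129126
  t = 2.0000: CF_t = 101.200000, DF = 0.922036, PV = 93.310062
Price P = sum_t PV_t = 96.767354
First compute Macaulay numerator sum_t t * PV_t:
  t * PV_t at t = 0.5000: 0.587947
  t * PV_t at t = 1.0000: 1.152273
  t * PV_t at t = 1.5000: 1.693688
  t * PV_t at t = 2.0000: 186.620123
Macaulay duration D = 190.054031 / 96.767354 = 1.964030
Modified duration = D / (1 + y/m) = 1.964030 / (1 + 0.020500) = 1.924577


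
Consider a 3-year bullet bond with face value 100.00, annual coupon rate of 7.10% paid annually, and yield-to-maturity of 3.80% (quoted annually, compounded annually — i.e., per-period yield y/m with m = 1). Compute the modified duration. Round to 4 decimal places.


Coupon per period c = face * coupon_rate / m = 7.100000
Periods per year m = 1; per-period yield y/m = 0.038000
Number of cashflows N = 3
Cashflows (t years, CF_t, discount factor 1/(1+y/m)^(m*t), PV):
  t = 1.0000: CF_t = 7.100000, DF = 0.963391, PV = 6.840077
  t = 2.0000: CF_t = 7.100000, DF = 0.928122, PV = 6.589670
  t = 3.0000: CF_t = 107.100000, DF = 0.894145, PV = 95.762927
Price P = sum_t PV_t = 109.192673
First compute Macaulay numerator sum_t t * PV_t:
  t * PV_t at t = 1.0000: 6.840077
  t * PV_t at t = 2.0000: 13.179339
  t * PV_t at t = 3.0000: 287.288780
Macaulay duration D = 307.308196 / 109.192673 = 2.814366
Modified duration = D / (1 + y/m) = 2.814366 / (1 + 0.038000) = 2.711336

Answer: Modified duration = 2.7113


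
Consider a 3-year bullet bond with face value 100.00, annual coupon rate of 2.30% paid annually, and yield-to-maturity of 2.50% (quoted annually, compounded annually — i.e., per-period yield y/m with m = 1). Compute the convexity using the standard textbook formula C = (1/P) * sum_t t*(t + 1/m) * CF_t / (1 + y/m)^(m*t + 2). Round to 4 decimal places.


Coupon per period c = face * coupon_rate / m = 2.300000
Periods per year m = 1; per-period yield y/m = 0.025000
Number of cashflows N = 3
Cashflows (t years, CF_t, discount factor 1/(1+y/m)^(m*t), PV):
  t = 1.0000: CF_t = 2.300000, DF = 0.975610, PV = 2.243902
  t = 2.0000: CF_t = 2.300000, DF = 0.951814, PV = 2.189173
  t = 3.0000: CF_t = 102.300000, DF = 0.928599, PV = 94.995720
Price P = sum_t PV_t = 99.428795
Convexity numerator sum_t t*(t + 1/m) * CF_t / (1+y/m)^(m*t + 2):
  t = 1.0000: term = 4.271557
  t = 2.0000: term = 12.502119
  t = 3.0000: term = 1085.019523
Convexity = (1/P) * sum = 1101.793200 / 99.428795 = 11.081228

Answer: Convexity = 11.0812


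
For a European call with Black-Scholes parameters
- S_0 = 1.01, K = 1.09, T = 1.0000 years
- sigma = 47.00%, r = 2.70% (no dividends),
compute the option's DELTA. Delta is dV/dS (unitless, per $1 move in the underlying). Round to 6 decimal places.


Answer: Delta = 0.551820

Derivation:
d1 = 0.1302609247; d2 = -0.3397390753
phi(d1) = 0.3955719893; exp(-qT) = 1.0000000000; exp(-rT) = 0.9733612415
N(d1) = 0.5518200029
Delta = exp(-qT) * N(d1) = 1.0000000000 * 0.5518200029 = 0.551820


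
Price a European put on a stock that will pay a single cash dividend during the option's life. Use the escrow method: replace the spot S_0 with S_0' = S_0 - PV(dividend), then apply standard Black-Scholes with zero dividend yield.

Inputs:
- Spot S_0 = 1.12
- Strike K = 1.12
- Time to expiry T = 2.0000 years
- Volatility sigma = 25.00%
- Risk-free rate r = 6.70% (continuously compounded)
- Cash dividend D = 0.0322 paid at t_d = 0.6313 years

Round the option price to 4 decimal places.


Answer: Price = 0.0967

Derivation:
PV(D) = D * exp(-r * t_d) = 0.0322 * 0.95858494 = 0.03086644
S_0' = S_0 - PV(D) = 1.1200 - 0.03086644 = 1.08913356
d1 = (ln(S_0'/K) + (r + sigma^2/2)*T) / (sigma*sqrt(T)) = 0.47674214
d2 = d1 - sigma*sqrt(T) = 0.12318875
exp(-rT) = 0.87459006
N(-d1) = 0.31677288; N(-d2) = 0.45097882
P = K * exp(-rT) * N(-d2) - S_0' * N(-d1) = 1.1200 * 0.87459006 * 0.45097882 - 1.08913356 * 0.31677288 = 0.0967


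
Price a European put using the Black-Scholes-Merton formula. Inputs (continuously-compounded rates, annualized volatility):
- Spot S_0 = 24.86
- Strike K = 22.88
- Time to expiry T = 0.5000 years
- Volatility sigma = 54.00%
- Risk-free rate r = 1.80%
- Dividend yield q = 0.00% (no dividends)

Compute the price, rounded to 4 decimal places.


d1 = (ln(S/K) + (r - q + 0.5*sigma^2) * T) / (sigma * sqrt(T)) = 0.43185085
d2 = d1 - sigma * sqrt(T) = 0.05001319
exp(-rT) = 0.99104038; exp(-qT) = 1.00000000
P = K * exp(-rT) * N(-d2) - S_0 * exp(-qT) * N(-d1)
N(-d1) = 0.33292491; N(-d2) = 0.48005594
P = 22.8800 * 0.99104038 * 0.48005594 - 24.8600 * 1.00000000 * 0.33292491 = 2.6088

Answer: Price = 2.6088


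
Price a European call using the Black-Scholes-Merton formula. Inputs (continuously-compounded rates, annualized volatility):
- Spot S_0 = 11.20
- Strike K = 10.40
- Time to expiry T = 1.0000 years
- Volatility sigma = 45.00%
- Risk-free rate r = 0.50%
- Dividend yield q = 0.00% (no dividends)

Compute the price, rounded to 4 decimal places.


Answer: Price = 2.3730

Derivation:
d1 = (ln(S/K) + (r - q + 0.5*sigma^2) * T) / (sigma * sqrt(T)) = 0.40079549
d2 = d1 - sigma * sqrt(T) = -0.04920451
exp(-rT) = 0.99501248; exp(-qT) = 1.00000000
C = S_0 * exp(-qT) * N(d1) - K * exp(-rT) * N(d2)
N(d1) = 0.65571465; N(d2) = 0.48037816
C = 11.2000 * 1.00000000 * 0.65571465 - 10.4000 * 0.99501248 * 0.48037816 = 2.3730


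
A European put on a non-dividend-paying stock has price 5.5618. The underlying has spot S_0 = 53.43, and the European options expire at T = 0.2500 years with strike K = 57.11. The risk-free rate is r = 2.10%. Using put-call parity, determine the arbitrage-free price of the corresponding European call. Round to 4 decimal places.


Answer: Call price = 2.1808

Derivation:
Put-call parity: C - P = S_0 * exp(-qT) - K * exp(-rT).
S_0 * exp(-qT) = 53.4300 * 1.00000000 = 53.43000000
K * exp(-rT) = 57.1100 * 0.99476376 = 56.81095817
C = P + S*exp(-qT) - K*exp(-rT)
C = 5.5618 + 53.43000000 - 56.81095817 = 2.1808


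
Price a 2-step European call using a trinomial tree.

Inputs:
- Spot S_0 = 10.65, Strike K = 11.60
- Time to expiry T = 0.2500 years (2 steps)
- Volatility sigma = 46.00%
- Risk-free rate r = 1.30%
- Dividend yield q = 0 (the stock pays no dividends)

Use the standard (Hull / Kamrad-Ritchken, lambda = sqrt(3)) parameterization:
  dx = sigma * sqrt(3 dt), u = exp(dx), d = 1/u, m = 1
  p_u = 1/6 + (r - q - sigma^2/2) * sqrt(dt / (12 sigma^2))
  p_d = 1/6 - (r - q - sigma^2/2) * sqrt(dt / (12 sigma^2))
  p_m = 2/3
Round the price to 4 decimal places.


Answer: Price = V(0,0) = 0.6395

Derivation:
dt = T/N = 0.125000; dx = sigma*sqrt(3*dt) = 0.281691
u = exp(dx) = 1.325370; d = 1/u = 0.754507
p_u = 0.146077, p_m = 0.666667, p_d = 0.187257
Discount per step: exp(-r*dt) = 0.998376
Stock lattice S(k, j) with j the centered position index:
  k=0: S(0,+0) = 10.6500
  k=1: S(1,-1) = 8.0355; S(1,+0) = 10.6500; S(1,+1) = 14.1152
  k=2: S(2,-2) = 6.0628; S(2,-1) = 8.0355; S(2,+0) = 10.6500; S(2,+1) = 14.1152; S(2,+2) = 18.7078
Terminal payoffs V(N, j) = max(S_T - K, 0):
  V(2,-2) = 0.000000; V(2,-1) = 0.000000; V(2,+0) = 0.000000; V(2,+1) = 2.515186; V(2,+2) = 7.107837
Backward induction: V(k, j) = exp(-r*dt) * [p_u * V(k+1, j+1) + p_m * V(k+1, j) + p_d * V(k+1, j-1)]
  V(1,-1) = exp(-r*dt) * [p_u*0.000000 + p_m*0.000000 + p_d*0.000000] = 0.000000
  V(1,+0) = exp(-r*dt) * [p_u*2.515186 + p_m*0.000000 + p_d*0.000000] = 0.366814
  V(1,+1) = exp(-r*dt) * [p_u*7.107837 + p_m*2.515186 + p_d*0.000000] = 2.710672
  V(0,+0) = exp(-r*dt) * [p_u*2.710672 + p_m*0.366814 + p_d*0.000000] = 0.639469


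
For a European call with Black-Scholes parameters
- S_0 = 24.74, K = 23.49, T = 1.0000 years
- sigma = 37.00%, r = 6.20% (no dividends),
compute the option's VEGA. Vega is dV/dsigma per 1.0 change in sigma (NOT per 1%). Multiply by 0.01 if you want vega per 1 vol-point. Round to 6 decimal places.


Answer: Vega = 8.741742

Derivation:
d1 = 0.4926934278; d2 = 0.1226934278
phi(d1) = 0.3533444425; exp(-qT) = 1.0000000000; exp(-rT) = 0.9398828868
Vega = S * exp(-qT) * phi(d1) * sqrt(T) = 24.7400 * 1.0000000000 * 0.3533444425 * 1.0000000000 = 8.741742


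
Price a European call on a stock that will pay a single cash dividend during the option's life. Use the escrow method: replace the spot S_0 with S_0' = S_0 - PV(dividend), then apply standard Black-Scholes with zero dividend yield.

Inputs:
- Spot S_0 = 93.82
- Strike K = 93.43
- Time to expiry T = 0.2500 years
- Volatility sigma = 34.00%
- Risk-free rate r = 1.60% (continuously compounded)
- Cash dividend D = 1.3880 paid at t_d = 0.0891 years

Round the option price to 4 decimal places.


PV(D) = D * exp(-r * t_d) = 1.3880 * 0.99857542 = 1.38602268
S_0' = S_0 - PV(D) = 93.8200 - 1.38602268 = 92.43397732
d1 = (ln(S_0'/K) + (r + sigma^2/2)*T) / (sigma*sqrt(T)) = 0.04548317
d2 = d1 - sigma*sqrt(T) = -0.12451683
exp(-rT) = 0.99600799
N(d1) = 0.51813890; N(d2) = 0.45045304
C = S_0' * N(d1) - K * exp(-rT) * N(d2) = 92.43397732 * 0.51813890 - 93.4300 * 0.99600799 * 0.45045304 = 5.9758

Answer: Price = 5.9758


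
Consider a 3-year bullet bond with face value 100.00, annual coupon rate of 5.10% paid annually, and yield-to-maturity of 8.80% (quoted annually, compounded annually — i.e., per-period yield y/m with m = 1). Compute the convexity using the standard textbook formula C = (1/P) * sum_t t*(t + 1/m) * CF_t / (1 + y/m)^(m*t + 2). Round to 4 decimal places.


Answer: Convexity = 9.4592

Derivation:
Coupon per period c = face * coupon_rate / m = 5.100000
Periods per year m = 1; per-period yield y/m = 0.088000
Number of cashflows N = 3
Cashflows (t years, CF_t, discount factor 1/(1+y/m)^(m*t), PV):
  t = 1.0000: CF_t = 5.100000, DF = 0.919118, PV = 4.687500
  t = 2.0000: CF_t = 5.100000, DF = 0.844777, PV = 4.308364
  t = 3.0000: CF_t = 105.100000, DF = 0.776450, PV = 81.604861
Price P = sum_t PV_t = 90.600725
Convexity numerator sum_t t*(t + 1/m) * CF_t / (1+y/m)^(m*t + 2):
  t = 1.0000: term = 7.919787
  t = 2.0000: term = 21.837647
  t = 3.0000: term = 827.255161
Convexity = (1/P) * sum = 857.012595 / 90.600725 = 9.459224


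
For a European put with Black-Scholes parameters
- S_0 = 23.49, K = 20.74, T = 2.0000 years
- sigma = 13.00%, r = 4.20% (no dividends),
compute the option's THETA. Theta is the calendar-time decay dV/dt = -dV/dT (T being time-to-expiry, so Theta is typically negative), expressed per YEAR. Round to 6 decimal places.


Answer: Theta = -0.084069

Derivation:
d1 = 1.2260720069; d2 = 1.0422242437
phi(d1) = 0.1881407707; exp(-qT) = 1.0000000000; exp(-rT) = 0.9194312561
Theta = -S*exp(-qT)*phi(d1)*sigma/(2*sqrt(T)) + r*K*exp(-rT)*N(-d2) - q*S*exp(-qT)*N(-d1)
N(-d1) = 0.1100857895; N(-d2) = 0.1486538627; sqrt(T) = 1.4142135624
Term 1 = -23.4900 * 1.0000000000 * 0.1881407707 * 0.1300 / (2 * 1.4142135624) = -0.2031254284
Term 2 = 0.0420 * 20.7400 * 0.9194312561 * 0.1486538627 = 0.1190566079
Term 3 = 0 (no dividend yield, q = 0)
Theta = -0.2031254284 + (0.1190566079) + (0.0000000000) = -0.084069


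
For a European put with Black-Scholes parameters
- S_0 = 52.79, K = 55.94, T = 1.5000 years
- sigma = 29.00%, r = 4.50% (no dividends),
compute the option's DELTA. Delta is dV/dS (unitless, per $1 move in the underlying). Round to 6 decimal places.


Answer: Delta = -0.418999

Derivation:
d1 = 0.2044538158; d2 = -0.1507221969
phi(d1) = 0.3906906477; exp(-qT) = 1.0000000000; exp(-rT) = 0.9347277206
N(-d1) = 0.4189994397
Delta = -exp(-qT) * N(-d1) = -1.0000000000 * 0.4189994397 = -0.418999


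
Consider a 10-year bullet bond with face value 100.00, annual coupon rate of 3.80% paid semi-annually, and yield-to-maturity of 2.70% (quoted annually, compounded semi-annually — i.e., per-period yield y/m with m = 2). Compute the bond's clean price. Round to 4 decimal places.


Coupon per period c = face * coupon_rate / m = 1.900000
Periods per year m = 2; per-period yield y/m = 0.013500
Number of cashflows N = 20
Cashflows (t years, CF_t, discount factor 1/(1+y/m)^(m*t), PV):
  t = 0.5000: CF_t = 1.900000, DF = 0.986680, PV = 1.874692
  t = 1.0000: CF_t = 1.900000, DF = 0.973537, PV = 1.849720
  t = 1.5000: CF_t = 1.900000, DF = 0.960569, PV = 1.825082
  t = 2.0000: CF_t = 1.900000, DF = 0.947774, PV = 1.800771
  t = 2.5000: CF_t = 1.900000, DF = 0.935150, PV = 1.776785
  t = 3.0000: CF_t = 1.900000, DF = 0.922694, PV = 1.753118
  t = 3.5000: CF_t = 1.900000, DF = 0.910403, PV = 1.729766
  t = 4.0000: CF_t = 1.900000, DF = 0.898276, PV = 1.706725
  t = 4.5000: CF_t = 1.900000, DF = 0.886311, PV = 1.683991
  t = 5.0000: CF_t = 1.900000, DF = 0.874505, PV = 1.661560
  t = 5.5000: CF_t = 1.900000, DF = 0.862857, PV = 1.639428
  t = 6.0000: CF_t = 1.900000, DF = 0.851363, PV = 1.617590
  t = 6.5000: CF_t = 1.900000, DF = 0.840023, PV = 1.596044
  t = 7.0000: CF_t = 1.900000, DF = 0.828834, PV = 1.574784
  t = 7.5000: CF_t = 1.900000, DF = 0.817794, PV = 1.553808
  t = 8.0000: CF_t = 1.900000, DF = 0.806900, PV = 1.533111
  t = 8.5000: CF_t = 1.900000, DF = 0.796152, PV = 1.512690
  t = 9.0000: CF_t = 1.900000, DF = 0.785547, PV = 1.492540
  t = 9.5000: CF_t = 1.900000, DF = 0.775084, PV = 1.472659
  t = 10.0000: CF_t = 101.900000, DF = 0.764760, PV = 77.929004
Price P = sum_t PV_t = 109.583868

Answer: Price = 109.5839


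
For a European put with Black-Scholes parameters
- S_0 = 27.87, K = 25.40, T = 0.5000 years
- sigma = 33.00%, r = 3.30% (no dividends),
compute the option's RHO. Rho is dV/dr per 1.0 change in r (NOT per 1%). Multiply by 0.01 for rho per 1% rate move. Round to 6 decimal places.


d1 = 0.5850844387; d2 = 0.3517392009
phi(d1) = 0.3361827280; exp(-qT) = 1.0000000000; exp(-rT) = 0.9836353794
N(-d2) = 0.3625169294
Rho = -K*T*exp(-rT)*N(-d2) = -25.4000 * 0.5000 * 0.9836353794 * 0.3625169294 = -4.528623

Answer: Rho = -4.528623


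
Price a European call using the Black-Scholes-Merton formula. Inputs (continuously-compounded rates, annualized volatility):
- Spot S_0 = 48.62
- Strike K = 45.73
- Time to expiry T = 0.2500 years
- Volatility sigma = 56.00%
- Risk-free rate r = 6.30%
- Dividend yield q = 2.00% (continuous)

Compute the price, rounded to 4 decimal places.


d1 = (ln(S/K) + (r - q + 0.5*sigma^2) * T) / (sigma * sqrt(T)) = 0.39725154
d2 = d1 - sigma * sqrt(T) = 0.11725154
exp(-rT) = 0.98437338; exp(-qT) = 0.99501248
C = S_0 * exp(-qT) * N(d1) - K * exp(-rT) * N(d2)
N(d1) = 0.65440901; N(d2) = 0.54666964
C = 48.6200 * 0.99501248 * 0.65440901 - 45.7300 * 0.98437338 * 0.54666964 = 7.0501

Answer: Price = 7.0501


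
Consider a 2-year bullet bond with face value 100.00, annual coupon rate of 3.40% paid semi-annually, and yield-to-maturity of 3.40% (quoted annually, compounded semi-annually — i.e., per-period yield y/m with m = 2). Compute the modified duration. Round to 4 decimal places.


Answer: Modified duration = 1.9178

Derivation:
Coupon per period c = face * coupon_rate / m = 1.700000
Periods per year m = 2; per-period yield y/m = 0.017000
Number of cashflows N = 4
Cashflows (t years, CF_t, discount factor 1/(1+y/m)^(m*t), PV):
  t = 0.5000: CF_t = 1.700000, DF = 0.983284, PV = 1.671583
  t = 1.0000: CF_t = 1.700000, DF = 0.966848, PV = 1.643641
  t = 1.5000: CF_t = 1.700000, DF = 0.950686, PV = 1.616166
  t = 2.0000: CF_t = 101.700000, DF = 0.934795, PV = 95.068609
Price P = sum_t PV_t = 100.000000
First compute Macaulay numerator sum_t t * PV_t:
  t * PV_t at t = 0.5000: 0.835792
  t * PV_t at t = 1.0000: 1.643641
  t * PV_t at t = 1.5000: 2.424250
  t * PV_t at t = 2.0000: 190.137219
Macaulay duration D = 195.040901 / 100.000000 = 1.950409
Modified duration = D / (1 + y/m) = 1.950409 / (1 + 0.017000) = 1.917806


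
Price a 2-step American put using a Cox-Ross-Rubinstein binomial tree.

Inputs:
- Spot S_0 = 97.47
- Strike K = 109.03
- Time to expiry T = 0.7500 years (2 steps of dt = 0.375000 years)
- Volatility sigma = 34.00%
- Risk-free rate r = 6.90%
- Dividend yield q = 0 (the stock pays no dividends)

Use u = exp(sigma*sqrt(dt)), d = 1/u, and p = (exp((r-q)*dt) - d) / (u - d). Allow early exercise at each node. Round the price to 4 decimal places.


dt = T/N = 0.375000
u = exp(sigma*sqrt(dt)) = 1.231468; d = 1/u = 0.812039
p = (exp((r-q)*dt) - d) / (u - d) = 0.510632
Discount per step: exp(-r*dt) = 0.974457
Stock lattice S(k, i) with i counting down-moves:
  k=0: S(0,0) = 97.4700
  k=1: S(1,0) = 120.0311; S(1,1) = 79.1495
  k=2: S(2,0) = 147.8145; S(2,1) = 97.4700; S(2,2) = 64.2725
Terminal payoffs V(N, i) = max(K - S_T, 0):
  V(2,0) = 0.000000; V(2,1) = 11.560000; V(2,2) = 44.757531
Backward induction: V(k, i) = exp(-r*dt) * [p * V(k+1, i) + (1-p) * V(k+1, i+1)]; then take max(V_cont, immediate exercise) for American.
  V(1,0) = exp(-r*dt) * [p*0.000000 + (1-p)*11.560000] = 5.512597; exercise = 0.000000; V(1,0) = max -> 5.512597
  V(1,1) = exp(-r*dt) * [p*11.560000 + (1-p)*44.757531] = 27.095571; exercise = 29.880536; V(1,1) = max -> 29.880536
  V(0,0) = exp(-r*dt) * [p*5.512597 + (1-p)*29.880536] = 16.992086; exercise = 11.560000; V(0,0) = max -> 16.992086

Answer: Price = V(0,0) = 16.9921


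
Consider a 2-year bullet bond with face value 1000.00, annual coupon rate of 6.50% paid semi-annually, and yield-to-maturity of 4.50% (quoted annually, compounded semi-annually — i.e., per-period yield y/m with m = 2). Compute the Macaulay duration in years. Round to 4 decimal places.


Answer: Macaulay duration = 1.9095 years

Derivation:
Coupon per period c = face * coupon_rate / m = 32.500000
Periods per year m = 2; per-period yield y/m = 0.022500
Number of cashflows N = 4
Cashflows (t years, CF_t, discount factor 1/(1+y/m)^(m*t), PV):
  t = 0.5000: CF_t = 32.500000, DF = 0.977995, PV = 31.784841
  t = 1.0000: CF_t = 32.500000, DF = 0.956474, PV = 31.085419
  t = 1.5000: CF_t = 32.500000, DF = 0.935427, PV = 30.401388
  t = 2.0000: CF_t = 1032.500000, DF = 0.914843, PV = 944.575754
Price P = sum_t PV_t = 1037.847402
Macaulay numerator sum_t t * PV_t:
  t * PV_t at t = 0.5000: 15.892421
  t * PV_t at t = 1.0000: 31.085419
  t * PV_t at t = 1.5000: 45.602082
  t * PV_t at t = 2.0000: 1889.151508
Macaulay duration D = (sum_t t * PV_t) / P = 1981.731430 / 1037.847402 = 1.909463


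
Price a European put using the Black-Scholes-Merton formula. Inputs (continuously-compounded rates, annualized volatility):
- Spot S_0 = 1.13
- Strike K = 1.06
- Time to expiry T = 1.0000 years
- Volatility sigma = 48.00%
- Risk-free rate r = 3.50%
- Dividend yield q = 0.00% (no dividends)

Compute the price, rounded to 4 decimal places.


Answer: Price = 0.1552

Derivation:
d1 = (ln(S/K) + (r - q + 0.5*sigma^2) * T) / (sigma * sqrt(T)) = 0.44614318
d2 = d1 - sigma * sqrt(T) = -0.03385682
exp(-rT) = 0.96560542; exp(-qT) = 1.00000000
P = K * exp(-rT) * N(-d2) - S_0 * exp(-qT) * N(-d1)
N(-d1) = 0.32774691; N(-d2) = 0.51350434
P = 1.0600 * 0.96560542 * 0.51350434 - 1.1300 * 1.00000000 * 0.32774691 = 0.1552


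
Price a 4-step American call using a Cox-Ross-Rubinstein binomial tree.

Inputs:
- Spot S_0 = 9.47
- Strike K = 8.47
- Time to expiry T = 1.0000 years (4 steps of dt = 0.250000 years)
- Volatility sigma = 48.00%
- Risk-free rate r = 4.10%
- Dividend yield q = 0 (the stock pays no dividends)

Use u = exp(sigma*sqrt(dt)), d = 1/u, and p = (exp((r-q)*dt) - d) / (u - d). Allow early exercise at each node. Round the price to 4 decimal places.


dt = T/N = 0.250000
u = exp(sigma*sqrt(dt)) = 1.271249; d = 1/u = 0.786628
p = (exp((r-q)*dt) - d) / (u - d) = 0.461546
Discount per step: exp(-r*dt) = 0.989802
Stock lattice S(k, i) with i counting down-moves:
  k=0: S(0,0) = 9.4700
  k=1: S(1,0) = 12.0387; S(1,1) = 7.4494
  k=2: S(2,0) = 15.3042; S(2,1) = 9.4700; S(2,2) = 5.8599
  k=3: S(3,0) = 19.4555; S(3,1) = 12.0387; S(3,2) = 7.4494; S(3,3) = 4.6095
  k=4: S(4,0) = 24.7328; S(4,1) = 15.3042; S(4,2) = 9.4700; S(4,3) = 5.8599; S(4,4) = 3.6260
Terminal payoffs V(N, i) = max(S_T - K, 0):
  V(4,0) = 16.262766; V(4,1) = 6.834225; V(4,2) = 1.000000; V(4,3) = 0.000000; V(4,4) = 0.000000
Backward induction: V(k, i) = exp(-r*dt) * [p * V(k+1, i) + (1-p) * V(k+1, i+1)]; then take max(V_cont, immediate exercise) for American.
  V(3,0) = exp(-r*dt) * [p*16.262766 + (1-p)*6.834225] = 11.071857; exercise = 10.985483; V(3,0) = max -> 11.071857
  V(3,1) = exp(-r*dt) * [p*6.834225 + (1-p)*1.000000] = 3.655104; exercise = 3.568729; V(3,1) = max -> 3.655104
  V(3,2) = exp(-r*dt) * [p*1.000000 + (1-p)*0.000000] = 0.456839; exercise = 0.000000; V(3,2) = max -> 0.456839
  V(3,3) = exp(-r*dt) * [p*0.000000 + (1-p)*0.000000] = 0.000000; exercise = 0.000000; V(3,3) = max -> 0.000000
  V(2,0) = exp(-r*dt) * [p*11.071857 + (1-p)*3.655104] = 7.006092; exercise = 6.834225; V(2,0) = max -> 7.006092
  V(2,1) = exp(-r*dt) * [p*3.655104 + (1-p)*0.456839] = 1.913272; exercise = 1.000000; V(2,1) = max -> 1.913272
  V(2,2) = exp(-r*dt) * [p*0.456839 + (1-p)*0.000000] = 0.208702; exercise = 0.000000; V(2,2) = max -> 0.208702
  V(1,0) = exp(-r*dt) * [p*7.006092 + (1-p)*1.913272] = 4.220360; exercise = 3.568729; V(1,0) = max -> 4.220360
  V(1,1) = exp(-r*dt) * [p*1.913272 + (1-p)*0.208702] = 0.985288; exercise = 0.000000; V(1,1) = max -> 0.985288
  V(0,0) = exp(-r*dt) * [p*4.220360 + (1-p)*0.985288] = 2.453147; exercise = 1.000000; V(0,0) = max -> 2.453147

Answer: Price = V(0,0) = 2.4531


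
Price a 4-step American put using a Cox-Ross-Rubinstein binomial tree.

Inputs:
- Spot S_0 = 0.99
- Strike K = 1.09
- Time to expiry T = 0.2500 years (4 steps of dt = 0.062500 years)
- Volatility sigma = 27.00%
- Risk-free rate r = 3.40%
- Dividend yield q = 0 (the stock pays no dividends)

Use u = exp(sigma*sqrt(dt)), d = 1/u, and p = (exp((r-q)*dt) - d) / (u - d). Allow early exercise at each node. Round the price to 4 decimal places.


Answer: Price = V(0,0) = 0.1158

Derivation:
dt = T/N = 0.062500
u = exp(sigma*sqrt(dt)) = 1.069830; d = 1/u = 0.934728
p = (exp((r-q)*dt) - d) / (u - d) = 0.498877
Discount per step: exp(-r*dt) = 0.997877
Stock lattice S(k, i) with i counting down-moves:
  k=0: S(0,0) = 0.9900
  k=1: S(1,0) = 1.0591; S(1,1) = 0.9254
  k=2: S(2,0) = 1.1331; S(2,1) = 0.9900; S(2,2) = 0.8650
  k=3: S(3,0) = 1.2122; S(3,1) = 1.0591; S(3,2) = 0.9254; S(3,3) = 0.8085
  k=4: S(4,0) = 1.2969; S(4,1) = 1.1331; S(4,2) = 0.9900; S(4,3) = 0.8650; S(4,4) = 0.7557
Terminal payoffs V(N, i) = max(K - S_T, 0):
  V(4,0) = 0.000000; V(4,1) = 0.000000; V(4,2) = 0.100000; V(4,3) = 0.225021; V(4,4) = 0.334254
Backward induction: V(k, i) = exp(-r*dt) * [p * V(k+1, i) + (1-p) * V(k+1, i+1)]; then take max(V_cont, immediate exercise) for American.
  V(3,0) = exp(-r*dt) * [p*0.000000 + (1-p)*0.000000] = 0.000000; exercise = 0.000000; V(3,0) = max -> 0.000000
  V(3,1) = exp(-r*dt) * [p*0.000000 + (1-p)*0.100000] = 0.050006; exercise = 0.030868; V(3,1) = max -> 0.050006
  V(3,2) = exp(-r*dt) * [p*0.100000 + (1-p)*0.225021] = 0.162306; exercise = 0.164620; V(3,2) = max -> 0.164620
  V(3,3) = exp(-r*dt) * [p*0.225021 + (1-p)*0.334254] = 0.279167; exercise = 0.281480; V(3,3) = max -> 0.281480
  V(2,0) = exp(-r*dt) * [p*0.000000 + (1-p)*0.050006] = 0.025006; exercise = 0.000000; V(2,0) = max -> 0.025006
  V(2,1) = exp(-r*dt) * [p*0.050006 + (1-p)*0.164620] = 0.107213; exercise = 0.100000; V(2,1) = max -> 0.107213
  V(2,2) = exp(-r*dt) * [p*0.164620 + (1-p)*0.281480] = 0.222707; exercise = 0.225021; V(2,2) = max -> 0.225021
  V(1,0) = exp(-r*dt) * [p*0.025006 + (1-p)*0.107213] = 0.066061; exercise = 0.030868; V(1,0) = max -> 0.066061
  V(1,1) = exp(-r*dt) * [p*0.107213 + (1-p)*0.225021] = 0.165897; exercise = 0.164620; V(1,1) = max -> 0.165897
  V(0,0) = exp(-r*dt) * [p*0.066061 + (1-p)*0.165897] = 0.115845; exercise = 0.100000; V(0,0) = max -> 0.115845


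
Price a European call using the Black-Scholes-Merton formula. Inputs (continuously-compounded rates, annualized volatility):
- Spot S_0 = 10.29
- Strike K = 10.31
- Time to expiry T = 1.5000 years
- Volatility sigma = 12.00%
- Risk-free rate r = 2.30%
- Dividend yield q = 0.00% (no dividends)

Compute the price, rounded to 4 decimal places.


d1 = (ln(S/K) + (r - q + 0.5*sigma^2) * T) / (sigma * sqrt(T)) = 0.29501554
d2 = d1 - sigma * sqrt(T) = 0.14804615
exp(-rT) = 0.96608834; exp(-qT) = 1.00000000
C = S_0 * exp(-qT) * N(d1) - K * exp(-rT) * N(d2)
N(d1) = 0.61600899; N(d2) = 0.55884683
C = 10.2900 * 1.00000000 * 0.61600899 - 10.3100 * 0.96608834 * 0.55884683 = 0.7724

Answer: Price = 0.7724


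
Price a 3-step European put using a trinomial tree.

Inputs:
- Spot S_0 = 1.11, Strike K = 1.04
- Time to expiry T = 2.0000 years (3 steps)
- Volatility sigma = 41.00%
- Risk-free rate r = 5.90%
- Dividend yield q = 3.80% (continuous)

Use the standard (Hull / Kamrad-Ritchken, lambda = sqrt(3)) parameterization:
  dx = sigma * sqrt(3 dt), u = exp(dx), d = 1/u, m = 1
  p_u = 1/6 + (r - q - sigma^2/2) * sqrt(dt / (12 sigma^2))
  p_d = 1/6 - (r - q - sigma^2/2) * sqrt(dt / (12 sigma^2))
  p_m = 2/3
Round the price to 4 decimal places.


Answer: Price = V(0,0) = 0.1635

Derivation:
dt = T/N = 0.666667; dx = sigma*sqrt(3*dt) = 0.579828
u = exp(dx) = 1.785730; d = 1/u = 0.559995
p_u = 0.130420, p_m = 0.666667, p_d = 0.202913
Discount per step: exp(-r*dt) = 0.961430
Stock lattice S(k, j) with j the centered position index:
  k=0: S(0,+0) = 1.1100
  k=1: S(1,-1) = 0.6216; S(1,+0) = 1.1100; S(1,+1) = 1.9822
  k=2: S(2,-2) = 0.3481; S(2,-1) = 0.6216; S(2,+0) = 1.1100; S(2,+1) = 1.9822; S(2,+2) = 3.5396
  k=3: S(3,-3) = 0.1949; S(3,-2) = 0.3481; S(3,-1) = 0.6216; S(3,+0) = 1.1100; S(3,+1) = 1.9822; S(3,+2) = 3.5396; S(3,+3) = 6.3208
Terminal payoffs V(N, j) = max(K - S_T, 0):
  V(3,-3) = 0.845072; V(3,-2) = 0.691910; V(3,-1) = 0.418406; V(3,+0) = 0.000000; V(3,+1) = 0.000000; V(3,+2) = 0.000000; V(3,+3) = 0.000000
Backward induction: V(k, j) = exp(-r*dt) * [p_u * V(k+1, j+1) + p_m * V(k+1, j) + p_d * V(k+1, j-1)]
  V(2,-2) = exp(-r*dt) * [p_u*0.418406 + p_m*0.691910 + p_d*0.845072] = 0.660808
  V(2,-1) = exp(-r*dt) * [p_u*0.000000 + p_m*0.418406 + p_d*0.691910] = 0.403161
  V(2,+0) = exp(-r*dt) * [p_u*0.000000 + p_m*0.000000 + p_d*0.418406] = 0.081625
  V(2,+1) = exp(-r*dt) * [p_u*0.000000 + p_m*0.000000 + p_d*0.000000] = 0.000000
  V(2,+2) = exp(-r*dt) * [p_u*0.000000 + p_m*0.000000 + p_d*0.000000] = 0.000000
  V(1,-1) = exp(-r*dt) * [p_u*0.081625 + p_m*0.403161 + p_d*0.660808] = 0.397557
  V(1,+0) = exp(-r*dt) * [p_u*0.000000 + p_m*0.081625 + p_d*0.403161] = 0.130969
  V(1,+1) = exp(-r*dt) * [p_u*0.000000 + p_m*0.000000 + p_d*0.081625] = 0.015924
  V(0,+0) = exp(-r*dt) * [p_u*0.015924 + p_m*0.130969 + p_d*0.397557] = 0.163500


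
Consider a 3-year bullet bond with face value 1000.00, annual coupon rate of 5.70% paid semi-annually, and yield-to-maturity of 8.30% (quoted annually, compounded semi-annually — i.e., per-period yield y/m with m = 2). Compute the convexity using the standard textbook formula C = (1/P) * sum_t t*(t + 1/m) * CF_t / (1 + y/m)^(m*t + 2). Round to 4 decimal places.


Coupon per period c = face * coupon_rate / m = 28.500000
Periods per year m = 2; per-period yield y/m = 0.041500
Number of cashflows N = 6
Cashflows (t years, CF_t, discount factor 1/(1+y/m)^(m*t), PV):
  t = 0.5000: CF_t = 28.500000, DF = 0.960154, PV = 27.364378
  t = 1.0000: CF_t = 28.500000, DF = 0.921895, PV = 26.274007
  t = 1.5000: CF_t = 28.500000, DF = 0.885161, PV = 25.227083
  t = 2.0000: CF_t = 28.500000, DF = 0.849890, PV = 24.221875
  t = 2.5000: CF_t = 28.500000, DF = 0.816025, PV = 23.256721
  t = 3.0000: CF_t = 1028.500000, DF = 0.783510, PV = 805.839683
Price P = sum_t PV_t = 932.183748
Convexity numerator sum_t t*(t + 1/m) * CF_t / (1+y/m)^(m*t + 2):
  t = 0.5000: term = 12.613542
  t = 1.0000: term = 36.332813
  t = 1.5000: term = 69.770164
  t = 2.0000: term = 111.650126
  t = 2.5000: term = 160.801910
  t = 3.0000: term = 7800.445391
Convexity = (1/P) * sum = 8191.613946 / 932.183748 = 8.787553

Answer: Convexity = 8.7876


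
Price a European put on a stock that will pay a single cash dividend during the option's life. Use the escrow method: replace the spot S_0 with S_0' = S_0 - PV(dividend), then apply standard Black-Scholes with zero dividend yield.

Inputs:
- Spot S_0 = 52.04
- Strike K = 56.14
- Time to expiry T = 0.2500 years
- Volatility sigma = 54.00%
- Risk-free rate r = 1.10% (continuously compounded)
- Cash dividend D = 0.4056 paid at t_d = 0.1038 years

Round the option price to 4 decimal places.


PV(D) = D * exp(-r * t_d) = 0.4056 * 0.99885885 = 0.40513715
S_0' = S_0 - PV(D) = 52.0400 - 0.40513715 = 51.63486285
d1 = (ln(S_0'/K) + (r + sigma^2/2)*T) / (sigma*sqrt(T)) = -0.16463515
d2 = d1 - sigma*sqrt(T) = -0.43463515
exp(-rT) = 0.99725378
N(-d1) = 0.56538442; N(-d2) = 0.66808636
P = K * exp(-rT) * N(-d2) - S_0' * N(-d1) = 56.1400 * 0.99725378 * 0.66808636 - 51.63486285 * 0.56538442 = 8.2098

Answer: Price = 8.2098
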